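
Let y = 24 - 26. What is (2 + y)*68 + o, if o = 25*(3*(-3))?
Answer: -225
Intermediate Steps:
y = -2
o = -225 (o = 25*(-9) = -225)
(2 + y)*68 + o = (2 - 2)*68 - 225 = 0*68 - 225 = 0 - 225 = -225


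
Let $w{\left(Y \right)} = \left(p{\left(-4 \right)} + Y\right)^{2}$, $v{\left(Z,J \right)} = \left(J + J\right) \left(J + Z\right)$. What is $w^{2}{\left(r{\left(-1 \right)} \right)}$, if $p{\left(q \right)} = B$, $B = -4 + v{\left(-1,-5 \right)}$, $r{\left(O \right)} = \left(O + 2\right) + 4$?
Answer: $13845841$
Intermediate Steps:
$v{\left(Z,J \right)} = 2 J \left(J + Z\right)$
$r{\left(O \right)} = 6 + O$ ($r{\left(O \right)} = \left(2 + O\right) + 4 = 6 + O$)
$B = 56$ ($B = -4 + 2 \left(-5\right) \left(-5 - 1\right) = -4 + 2 \left(-5\right) \left(-6\right) = -4 + 60 = 56$)
$p{\left(q \right)} = 56$
$w{\left(Y \right)} = \left(56 + Y\right)^{2}$
$w^{2}{\left(r{\left(-1 \right)} \right)} = \left(\left(56 + \left(6 - 1\right)\right)^{2}\right)^{2} = \left(\left(56 + 5\right)^{2}\right)^{2} = \left(61^{2}\right)^{2} = 3721^{2} = 13845841$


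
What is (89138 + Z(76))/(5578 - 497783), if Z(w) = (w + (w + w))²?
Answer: -3442/12005 ≈ -0.28671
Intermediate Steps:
Z(w) = 9*w² (Z(w) = (w + 2*w)² = (3*w)² = 9*w²)
(89138 + Z(76))/(5578 - 497783) = (89138 + 9*76²)/(5578 - 497783) = (89138 + 9*5776)/(-492205) = (89138 + 51984)*(-1/492205) = 141122*(-1/492205) = -3442/12005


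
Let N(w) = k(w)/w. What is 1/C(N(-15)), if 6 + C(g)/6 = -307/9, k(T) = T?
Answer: -3/722 ≈ -0.0041551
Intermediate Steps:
N(w) = 1 (N(w) = w/w = 1)
C(g) = -722/3 (C(g) = -36 + 6*(-307/9) = -36 - 614/3 = -722/3)
1/C(N(-15)) = 1/(-722/3) = -3/722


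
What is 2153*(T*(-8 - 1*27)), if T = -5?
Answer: 376775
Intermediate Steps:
2153*(T*(-8 - 1*27)) = 2153*(-5*(-8 - 1*27)) = 2153*(-5*(-8 - 27)) = 2153*(-5*(-35)) = 2153*175 = 376775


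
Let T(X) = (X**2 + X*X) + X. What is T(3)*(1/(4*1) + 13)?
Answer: 1113/4 ≈ 278.25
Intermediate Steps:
T(X) = X + 2*X**2 (T(X) = (X**2 + X**2) + X = 2*X**2 + X = X + 2*X**2)
T(3)*(1/(4*1) + 13) = (3*(1 + 2*3))*(1/(4*1) + 13) = (3*(1 + 6))*(1/4 + 13) = (3*7)*(1/4 + 13) = 21*(53/4) = 1113/4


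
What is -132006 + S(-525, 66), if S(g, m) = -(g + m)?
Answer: -131547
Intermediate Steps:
S(g, m) = -g - m
-132006 + S(-525, 66) = -132006 + (-1*(-525) - 1*66) = -132006 + (525 - 66) = -132006 + 459 = -131547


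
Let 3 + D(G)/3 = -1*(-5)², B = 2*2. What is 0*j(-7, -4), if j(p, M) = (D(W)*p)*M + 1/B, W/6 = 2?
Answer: 0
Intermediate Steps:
W = 12 (W = 6*2 = 12)
B = 4
D(G) = -84 (D(G) = -9 + 3*(-1*(-5)²) = -9 + 3*(-1*25) = -9 + 3*(-25) = -9 - 75 = -84)
j(p, M) = ¼ - 84*M*p (j(p, M) = (-84*p)*M + 1/4 = -84*M*p + ¼ = ¼ - 84*M*p)
0*j(-7, -4) = 0*(¼ - 84*(-4)*(-7)) = 0*(¼ - 2352) = 0*(-9407/4) = 0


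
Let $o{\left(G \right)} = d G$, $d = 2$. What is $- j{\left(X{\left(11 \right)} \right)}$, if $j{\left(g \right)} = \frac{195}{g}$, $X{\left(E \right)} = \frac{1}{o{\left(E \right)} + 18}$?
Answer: $-7800$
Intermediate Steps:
$o{\left(G \right)} = 2 G$
$X{\left(E \right)} = \frac{1}{18 + 2 E}$ ($X{\left(E \right)} = \frac{1}{2 E + 18} = \frac{1}{18 + 2 E}$)
$- j{\left(X{\left(11 \right)} \right)} = - \frac{195}{\frac{1}{2} \frac{1}{9 + 11}} = - \frac{195}{\frac{1}{2} \cdot \frac{1}{20}} = - 195 \frac{1}{\frac{1}{40}} = - 195 \cdot 40 = \left(-1\right) 7800 = -7800$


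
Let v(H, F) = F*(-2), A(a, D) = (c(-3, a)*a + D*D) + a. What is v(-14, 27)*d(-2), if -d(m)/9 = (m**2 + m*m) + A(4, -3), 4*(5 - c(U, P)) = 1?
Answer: 19440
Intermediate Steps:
c(U, P) = 19/4 (c(U, P) = 5 - 1/4*1 = 5 - 1/4 = 19/4)
A(a, D) = D**2 + 23*a/4 (A(a, D) = (19*a/4 + D*D) + a = (19*a/4 + D**2) + a = (D**2 + 19*a/4) + a = D**2 + 23*a/4)
v(H, F) = -2*F
d(m) = -288 - 18*m**2 (d(m) = -9*((m**2 + m*m) + ((-3)**2 + (23/4)*4)) = -9*((m**2 + m**2) + (9 + 23)) = -9*(2*m**2 + 32) = -9*(32 + 2*m**2) = -288 - 18*m**2)
v(-14, 27)*d(-2) = (-2*27)*(-288 - 18*(-2)**2) = -54*(-288 - 18*4) = -54*(-288 - 72) = -54*(-360) = 19440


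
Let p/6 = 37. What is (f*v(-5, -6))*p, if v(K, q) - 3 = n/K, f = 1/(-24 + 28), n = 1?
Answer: 777/5 ≈ 155.40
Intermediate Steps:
f = ¼ (f = 1/4 = ¼ ≈ 0.25000)
p = 222 (p = 6*37 = 222)
v(K, q) = 3 + 1/K
(f*v(-5, -6))*p = ((3 + 1/(-5))/4)*222 = ((3 - ⅕)/4)*222 = ((¼)*(14/5))*222 = (7/10)*222 = 777/5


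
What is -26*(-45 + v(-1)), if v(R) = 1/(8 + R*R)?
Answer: 10504/9 ≈ 1167.1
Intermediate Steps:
v(R) = 1/(8 + R²)
-26*(-45 + v(-1)) = -26*(-45 + 1/(8 + (-1)²)) = -26*(-45 + 1/(8 + 1)) = -26*(-45 + 1/9) = -26*(-45 + ⅑) = -26*(-404/9) = 10504/9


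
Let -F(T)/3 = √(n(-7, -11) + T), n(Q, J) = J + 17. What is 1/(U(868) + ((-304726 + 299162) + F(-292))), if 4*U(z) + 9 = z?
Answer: -85588/457872793 + 48*I*√286/457872793 ≈ -0.00018693 + 1.7729e-6*I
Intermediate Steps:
n(Q, J) = 17 + J
F(T) = -3*√(6 + T) (F(T) = -3*√((17 - 11) + T) = -3*√(6 + T))
U(z) = -9/4 + z/4
1/(U(868) + ((-304726 + 299162) + F(-292))) = 1/((-9/4 + (¼)*868) + ((-304726 + 299162) - 3*√(6 - 292))) = 1/((-9/4 + 217) + (-5564 - 3*I*√286)) = 1/(859/4 + (-5564 - 3*I*√286)) = 1/(-21397/4 - 3*I*√286)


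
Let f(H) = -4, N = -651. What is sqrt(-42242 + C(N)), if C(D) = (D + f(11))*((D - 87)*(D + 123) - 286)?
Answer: 4*I*sqrt(15942802) ≈ 15971.0*I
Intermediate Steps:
C(D) = (-286 + (-87 + D)*(123 + D))*(-4 + D) (C(D) = (D - 4)*((D - 87)*(D + 123) - 286) = (-4 + D)*((-87 + D)*(123 + D) - 286) = (-4 + D)*(-286 + (-87 + D)*(123 + D)) = (-286 + (-87 + D)*(123 + D))*(-4 + D))
sqrt(-42242 + C(N)) = sqrt(-42242 + (43948 + (-651)**3 - 11131*(-651) + 32*(-651)**2)) = sqrt(-42242 + (43948 - 275894451 + 7246281 + 32*423801)) = sqrt(-42242 + (43948 - 275894451 + 7246281 + 13561632)) = sqrt(-42242 - 255042590) = sqrt(-255084832) = 4*I*sqrt(15942802)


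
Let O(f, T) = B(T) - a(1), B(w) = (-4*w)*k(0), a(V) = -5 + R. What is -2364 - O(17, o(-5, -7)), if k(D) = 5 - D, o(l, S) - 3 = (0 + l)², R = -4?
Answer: -1813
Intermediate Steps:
o(l, S) = 3 + l² (o(l, S) = 3 + (0 + l)² = 3 + l²)
a(V) = -9 (a(V) = -5 - 4 = -9)
B(w) = -20*w (B(w) = (-4*w)*(5 - 1*0) = (-4*w)*(5 + 0) = -4*w*5 = -20*w)
O(f, T) = 9 - 20*T (O(f, T) = -20*T - 1*(-9) = -20*T + 9 = 9 - 20*T)
-2364 - O(17, o(-5, -7)) = -2364 - (9 - 20*(3 + (-5)²)) = -2364 - (9 - 20*(3 + 25)) = -2364 - (9 - 20*28) = -2364 - (9 - 560) = -2364 - 1*(-551) = -2364 + 551 = -1813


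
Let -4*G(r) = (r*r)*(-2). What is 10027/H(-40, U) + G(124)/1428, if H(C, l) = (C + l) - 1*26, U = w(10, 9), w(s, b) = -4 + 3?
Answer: -3450865/23919 ≈ -144.27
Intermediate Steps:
G(r) = r²/2 (G(r) = -r*r*(-2)/4 = -r²*(-2)/4 = -(-1)*r²/2 = r²/2)
w(s, b) = -1
U = -1
H(C, l) = -26 + C + l (H(C, l) = (C + l) - 26 = -26 + C + l)
10027/H(-40, U) + G(124)/1428 = 10027/(-26 - 40 - 1) + ((½)*124²)/1428 = 10027/(-67) + ((½)*15376)*(1/1428) = 10027*(-1/67) + 7688*(1/1428) = -10027/67 + 1922/357 = -3450865/23919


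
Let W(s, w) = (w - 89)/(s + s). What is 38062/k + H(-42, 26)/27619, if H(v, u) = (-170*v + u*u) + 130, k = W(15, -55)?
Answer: -2627990593/331428 ≈ -7929.3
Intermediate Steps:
W(s, w) = (-89 + w)/(2*s) (W(s, w) = (-89 + w)/((2*s)) = (-89 + w)*(1/(2*s)) = (-89 + w)/(2*s))
k = -24/5 (k = (½)*(-89 - 55)/15 = (½)*(1/15)*(-144) = -24/5 ≈ -4.8000)
H(v, u) = 130 + u² - 170*v (H(v, u) = (-170*v + u²) + 130 = (u² - 170*v) + 130 = 130 + u² - 170*v)
38062/k + H(-42, 26)/27619 = 38062/(-24/5) + (130 + 26² - 170*(-42))/27619 = 38062*(-5/24) + (130 + 676 + 7140)*(1/27619) = -95155/12 + 7946*(1/27619) = -95155/12 + 7946/27619 = -2627990593/331428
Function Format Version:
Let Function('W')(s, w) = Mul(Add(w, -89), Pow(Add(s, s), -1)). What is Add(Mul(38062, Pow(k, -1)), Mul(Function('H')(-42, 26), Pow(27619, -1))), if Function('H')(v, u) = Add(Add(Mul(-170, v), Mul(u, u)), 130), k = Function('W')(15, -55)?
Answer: Rational(-2627990593, 331428) ≈ -7929.3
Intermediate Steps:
Function('W')(s, w) = Mul(Rational(1, 2), Pow(s, -1), Add(-89, w)) (Function('W')(s, w) = Mul(Add(-89, w), Pow(Mul(2, s), -1)) = Mul(Add(-89, w), Mul(Rational(1, 2), Pow(s, -1))) = Mul(Rational(1, 2), Pow(s, -1), Add(-89, w)))
k = Rational(-24, 5) (k = Mul(Rational(1, 2), Pow(15, -1), Add(-89, -55)) = Mul(Rational(1, 2), Rational(1, 15), -144) = Rational(-24, 5) ≈ -4.8000)
Function('H')(v, u) = Add(130, Pow(u, 2), Mul(-170, v)) (Function('H')(v, u) = Add(Add(Mul(-170, v), Pow(u, 2)), 130) = Add(Add(Pow(u, 2), Mul(-170, v)), 130) = Add(130, Pow(u, 2), Mul(-170, v)))
Add(Mul(38062, Pow(k, -1)), Mul(Function('H')(-42, 26), Pow(27619, -1))) = Add(Mul(38062, Pow(Rational(-24, 5), -1)), Mul(Add(130, Pow(26, 2), Mul(-170, -42)), Pow(27619, -1))) = Add(Mul(38062, Rational(-5, 24)), Mul(Add(130, 676, 7140), Rational(1, 27619))) = Add(Rational(-95155, 12), Mul(7946, Rational(1, 27619))) = Add(Rational(-95155, 12), Rational(7946, 27619)) = Rational(-2627990593, 331428)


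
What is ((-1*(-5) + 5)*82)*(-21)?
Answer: -17220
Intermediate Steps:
((-1*(-5) + 5)*82)*(-21) = ((5 + 5)*82)*(-21) = (10*82)*(-21) = 820*(-21) = -17220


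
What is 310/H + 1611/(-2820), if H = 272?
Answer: 18167/31960 ≈ 0.56843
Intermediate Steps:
310/H + 1611/(-2820) = 310/272 + 1611/(-2820) = 310*(1/272) + 1611*(-1/2820) = 155/136 - 537/940 = 18167/31960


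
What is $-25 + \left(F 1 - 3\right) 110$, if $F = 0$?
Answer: $-355$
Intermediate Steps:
$-25 + \left(F 1 - 3\right) 110 = -25 + \left(0 \cdot 1 - 3\right) 110 = -25 + \left(0 - 3\right) 110 = -25 - 330 = -355$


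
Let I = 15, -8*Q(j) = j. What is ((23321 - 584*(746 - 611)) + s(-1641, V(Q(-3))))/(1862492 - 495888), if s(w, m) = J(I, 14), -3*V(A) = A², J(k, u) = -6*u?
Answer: -55603/1366604 ≈ -0.040687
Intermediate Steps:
Q(j) = -j/8
V(A) = -A²/3
s(w, m) = -84 (s(w, m) = -6*14 = -84)
((23321 - 584*(746 - 611)) + s(-1641, V(Q(-3))))/(1862492 - 495888) = ((23321 - 584*(746 - 611)) - 84)/(1862492 - 495888) = ((23321 - 584*135) - 84)/1366604 = ((23321 - 78840) - 84)*(1/1366604) = (-55519 - 84)*(1/1366604) = -55603*1/1366604 = -55603/1366604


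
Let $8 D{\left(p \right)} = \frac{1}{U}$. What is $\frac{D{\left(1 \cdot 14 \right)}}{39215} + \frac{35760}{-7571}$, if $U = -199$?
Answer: $- \frac{2232506820371}{472659649880} \approx -4.7233$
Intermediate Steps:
$D{\left(p \right)} = - \frac{1}{1592}$ ($D{\left(p \right)} = \frac{1}{8 \left(-199\right)} = \frac{1}{8} \left(- \frac{1}{199}\right) = - \frac{1}{1592}$)
$\frac{D{\left(1 \cdot 14 \right)}}{39215} + \frac{35760}{-7571} = - \frac{1}{1592 \cdot 39215} + \frac{35760}{-7571} = \left(- \frac{1}{1592}\right) \frac{1}{39215} + 35760 \left(- \frac{1}{7571}\right) = - \frac{1}{62430280} - \frac{35760}{7571} = - \frac{2232506820371}{472659649880}$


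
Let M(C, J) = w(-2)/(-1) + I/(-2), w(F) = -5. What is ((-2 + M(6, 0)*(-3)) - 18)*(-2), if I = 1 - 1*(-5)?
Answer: 52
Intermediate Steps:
I = 6 (I = 1 + 5 = 6)
M(C, J) = 2 (M(C, J) = -5/(-1) + 6/(-2) = -5*(-1) + 6*(-1/2) = 5 - 3 = 2)
((-2 + M(6, 0)*(-3)) - 18)*(-2) = ((-2 + 2*(-3)) - 18)*(-2) = ((-2 - 6) - 18)*(-2) = (-8 - 18)*(-2) = -26*(-2) = 52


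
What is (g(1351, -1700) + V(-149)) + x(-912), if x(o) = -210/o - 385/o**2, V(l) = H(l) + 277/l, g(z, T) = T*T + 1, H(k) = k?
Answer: 358138740307339/123929856 ≈ 2.8899e+6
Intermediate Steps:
g(z, T) = 1 + T**2 (g(z, T) = T**2 + 1 = 1 + T**2)
V(l) = l + 277/l
x(o) = -385/o**2 - 210/o (x(o) = -210/o - 385/o**2 = -385/o**2 - 210/o)
(g(1351, -1700) + V(-149)) + x(-912) = ((1 + (-1700)**2) + (-149 + 277/(-149))) + 35*(-11 - 6*(-912))/(-912)**2 = ((1 + 2890000) + (-149 + 277*(-1/149))) + 35*(1/831744)*(-11 + 5472) = (2890001 + (-149 - 277/149)) + 35*(1/831744)*5461 = (2890001 - 22478/149) + 191135/831744 = 430587671/149 + 191135/831744 = 358138740307339/123929856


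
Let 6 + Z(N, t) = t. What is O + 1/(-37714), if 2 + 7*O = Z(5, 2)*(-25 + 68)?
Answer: -6562243/263998 ≈ -24.857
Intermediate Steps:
Z(N, t) = -6 + t
O = -174/7 (O = -2/7 + ((-6 + 2)*(-25 + 68))/7 = -2/7 + (-4*43)/7 = -2/7 + (⅐)*(-172) = -2/7 - 172/7 = -174/7 ≈ -24.857)
O + 1/(-37714) = -174/7 + 1/(-37714) = -174/7 - 1/37714 = -6562243/263998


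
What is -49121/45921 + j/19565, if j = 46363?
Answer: 1167982958/898444365 ≈ 1.3000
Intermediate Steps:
-49121/45921 + j/19565 = -49121/45921 + 46363/19565 = 1167982958/898444365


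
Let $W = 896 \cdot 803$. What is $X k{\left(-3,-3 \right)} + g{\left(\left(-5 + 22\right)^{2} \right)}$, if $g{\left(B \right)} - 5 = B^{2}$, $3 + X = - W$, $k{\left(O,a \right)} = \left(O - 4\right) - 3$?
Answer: $7278436$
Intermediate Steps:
$W = 719488$
$k{\left(O,a \right)} = -7 + O$ ($k{\left(O,a \right)} = \left(-4 + O\right) - 3 = -7 + O$)
$X = -719491$ ($X = -3 - 719488 = -719491$)
$g{\left(B \right)} = 5 + B^{2}$
$X k{\left(-3,-3 \right)} + g{\left(\left(-5 + 22\right)^{2} \right)} = - 719491 \left(-7 - 3\right) + \left(5 + \left(\left(-5 + 22\right)^{2}\right)^{2}\right) = \left(-719491\right) \left(-10\right) + \left(5 + \left(17^{2}\right)^{2}\right) = 7194910 + \left(5 + 289^{2}\right) = 7194910 + \left(5 + 83521\right) = 7194910 + 83526 = 7278436$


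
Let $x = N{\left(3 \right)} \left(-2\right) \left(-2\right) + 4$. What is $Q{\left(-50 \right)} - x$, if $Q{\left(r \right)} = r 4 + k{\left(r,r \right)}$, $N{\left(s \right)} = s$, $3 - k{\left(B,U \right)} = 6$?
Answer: $-219$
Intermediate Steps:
$k{\left(B,U \right)} = -3$ ($k{\left(B,U \right)} = 3 - 6 = -3$)
$Q{\left(r \right)} = -3 + 4 r$ ($Q{\left(r \right)} = r 4 - 3 = 4 r - 3 = -3 + 4 r$)
$x = 16$ ($x = 3 \left(-2\right) \left(-2\right) + 4 = \left(-6\right) \left(-2\right) + 4 = 12 + 4 = 16$)
$Q{\left(-50 \right)} - x = \left(-3 + 4 \left(-50\right)\right) - 16 = \left(-3 - 200\right) - 16 = -203 - 16 = -219$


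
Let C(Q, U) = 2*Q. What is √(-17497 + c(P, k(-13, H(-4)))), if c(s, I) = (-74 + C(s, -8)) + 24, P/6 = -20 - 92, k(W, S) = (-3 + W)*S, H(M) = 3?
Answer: 3*I*√2099 ≈ 137.44*I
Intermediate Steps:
k(W, S) = S*(-3 + W)
P = -672 (P = 6*(-20 - 92) = 6*(-112) = -672)
c(s, I) = -50 + 2*s (c(s, I) = (-74 + 2*s) + 24 = -50 + 2*s)
√(-17497 + c(P, k(-13, H(-4)))) = √(-17497 + (-50 + 2*(-672))) = √(-17497 + (-50 - 1344)) = √(-17497 - 1394) = √(-18891) = 3*I*√2099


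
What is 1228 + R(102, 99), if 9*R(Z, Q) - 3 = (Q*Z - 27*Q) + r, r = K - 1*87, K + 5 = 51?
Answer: 18439/9 ≈ 2048.8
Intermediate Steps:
K = 46 (K = -5 + 51 = 46)
r = -41 (r = 46 - 1*87 = 46 - 87 = -41)
R(Z, Q) = -38/9 - 3*Q + Q*Z/9 (R(Z, Q) = 1/3 + ((Q*Z - 27*Q) - 41)/9 = 1/3 + ((-27*Q + Q*Z) - 41)/9 = 1/3 + (-41 - 27*Q + Q*Z)/9 = 1/3 + (-41/9 - 3*Q + Q*Z/9) = -38/9 - 3*Q + Q*Z/9)
1228 + R(102, 99) = 1228 + (-38/9 - 3*99 + (1/9)*99*102) = 1228 + (-38/9 - 297 + 1122) = 1228 + 7387/9 = 18439/9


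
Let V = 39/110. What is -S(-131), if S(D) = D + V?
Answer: 14371/110 ≈ 130.65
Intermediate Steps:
V = 39/110 (V = 39*(1/110) = 39/110 ≈ 0.35455)
S(D) = 39/110 + D (S(D) = D + 39/110 = 39/110 + D)
-S(-131) = -(39/110 - 131) = -1*(-14371/110) = 14371/110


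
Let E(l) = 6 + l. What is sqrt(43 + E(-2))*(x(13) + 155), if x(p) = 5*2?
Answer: 165*sqrt(47) ≈ 1131.2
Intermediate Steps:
x(p) = 10
sqrt(43 + E(-2))*(x(13) + 155) = sqrt(43 + (6 - 2))*(10 + 155) = sqrt(43 + 4)*165 = sqrt(47)*165 = 165*sqrt(47)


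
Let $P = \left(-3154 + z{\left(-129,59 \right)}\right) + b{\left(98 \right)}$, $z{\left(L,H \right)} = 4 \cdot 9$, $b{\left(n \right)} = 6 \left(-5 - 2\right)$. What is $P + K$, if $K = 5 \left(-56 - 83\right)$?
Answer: $-3855$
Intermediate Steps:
$b{\left(n \right)} = -42$ ($b{\left(n \right)} = 6 \left(-7\right) = -42$)
$z{\left(L,H \right)} = 36$
$K = -695$ ($K = 5 \left(-139\right) = -695$)
$P = -3160$ ($P = \left(-3154 + 36\right) - 42 = -3118 - 42 = -3160$)
$P + K = -3160 - 695 = -3855$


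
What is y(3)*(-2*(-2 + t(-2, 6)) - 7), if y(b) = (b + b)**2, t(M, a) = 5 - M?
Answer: -612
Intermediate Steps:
y(b) = 4*b**2 (y(b) = (2*b)**2 = 4*b**2)
y(3)*(-2*(-2 + t(-2, 6)) - 7) = (4*3**2)*(-2*(-2 + (5 - 1*(-2))) - 7) = (4*9)*(-2*(-2 + (5 + 2)) - 7) = 36*(-2*(-2 + 7) - 7) = 36*(-2*5 - 7) = 36*(-10 - 7) = 36*(-17) = -612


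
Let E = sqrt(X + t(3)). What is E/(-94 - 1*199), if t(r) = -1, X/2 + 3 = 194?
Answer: -sqrt(381)/293 ≈ -0.066618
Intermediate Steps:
X = 382 (X = -6 + 2*194 = -6 + 388 = 382)
E = sqrt(381) (E = sqrt(382 - 1) = sqrt(381) ≈ 19.519)
E/(-94 - 1*199) = sqrt(381)/(-94 - 1*199) = sqrt(381)/(-94 - 199) = sqrt(381)/(-293) = sqrt(381)*(-1/293) = -sqrt(381)/293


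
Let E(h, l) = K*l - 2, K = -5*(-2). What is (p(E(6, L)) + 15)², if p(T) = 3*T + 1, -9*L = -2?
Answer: 2500/9 ≈ 277.78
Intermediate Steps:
L = 2/9 (L = -⅑*(-2) = 2/9 ≈ 0.22222)
K = 10
E(h, l) = -2 + 10*l (E(h, l) = 10*l - 2 = -2 + 10*l)
p(T) = 1 + 3*T
(p(E(6, L)) + 15)² = ((1 + 3*(-2 + 10*(2/9))) + 15)² = ((1 + 3*(-2 + 20/9)) + 15)² = ((1 + 3*(2/9)) + 15)² = ((1 + ⅔) + 15)² = (5/3 + 15)² = (50/3)² = 2500/9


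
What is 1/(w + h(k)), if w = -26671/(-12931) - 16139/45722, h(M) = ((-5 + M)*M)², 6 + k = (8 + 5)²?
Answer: 591231182/392145029708823965 ≈ 1.5077e-9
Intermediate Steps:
k = 163 (k = -6 + (8 + 5)² = -6 + 13² = -6 + 169 = 163)
h(M) = M²*(-5 + M)² (h(M) = (M*(-5 + M))² = M²*(-5 + M)²)
w = 1010758053/591231182 (w = -26671*(-1/12931) - 16139*1/45722 = 26671/12931 - 16139/45722 = 1010758053/591231182 ≈ 1.7096)
1/(w + h(k)) = 1/(1010758053/591231182 + 163²*(-5 + 163)²) = 1/(1010758053/591231182 + 26569*158²) = 1/(1010758053/591231182 + 26569*24964) = 1/(1010758053/591231182 + 663268516) = 1/(392145029708823965/591231182) = 591231182/392145029708823965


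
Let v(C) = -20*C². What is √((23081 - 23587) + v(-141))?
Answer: I*√398126 ≈ 630.97*I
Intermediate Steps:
√((23081 - 23587) + v(-141)) = √((23081 - 23587) - 20*(-141)²) = √(-506 - 20*19881) = √(-506 - 397620) = √(-398126) = I*√398126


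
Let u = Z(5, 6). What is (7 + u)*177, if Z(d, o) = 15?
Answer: 3894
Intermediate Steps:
u = 15
(7 + u)*177 = (7 + 15)*177 = 22*177 = 3894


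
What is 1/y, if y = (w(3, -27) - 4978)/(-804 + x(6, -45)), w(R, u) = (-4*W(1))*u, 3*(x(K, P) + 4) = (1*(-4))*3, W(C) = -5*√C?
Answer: 406/2759 ≈ 0.14715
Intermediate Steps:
x(K, P) = -8 (x(K, P) = -4 + ((1*(-4))*3)/3 = -4 + (-4*3)/3 = -4 + (⅓)*(-12) = -4 - 4 = -8)
w(R, u) = 20*u (w(R, u) = (-(-20)*√1)*u = (-(-20))*u = (-4*(-5))*u = 20*u)
y = 2759/406 (y = (20*(-27) - 4978)/(-804 - 8) = (-540 - 4978)/(-812) = -5518*(-1/812) = 2759/406 ≈ 6.7956)
1/y = 1/(2759/406) = 406/2759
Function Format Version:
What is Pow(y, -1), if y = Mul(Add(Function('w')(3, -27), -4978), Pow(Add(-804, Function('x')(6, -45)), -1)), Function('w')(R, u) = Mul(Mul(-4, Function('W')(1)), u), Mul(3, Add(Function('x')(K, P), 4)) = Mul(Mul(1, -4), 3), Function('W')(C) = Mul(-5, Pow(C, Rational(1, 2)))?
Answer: Rational(406, 2759) ≈ 0.14715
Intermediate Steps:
Function('x')(K, P) = -8 (Function('x')(K, P) = Add(-4, Mul(Rational(1, 3), Mul(Mul(1, -4), 3))) = Add(-4, Mul(Rational(1, 3), Mul(-4, 3))) = Add(-4, Mul(Rational(1, 3), -12)) = Add(-4, -4) = -8)
Function('w')(R, u) = Mul(20, u) (Function('w')(R, u) = Mul(Mul(-4, Mul(-5, Pow(1, Rational(1, 2)))), u) = Mul(Mul(-4, Mul(-5, 1)), u) = Mul(Mul(-4, -5), u) = Mul(20, u))
y = Rational(2759, 406) (y = Mul(Add(Mul(20, -27), -4978), Pow(Add(-804, -8), -1)) = Mul(Add(-540, -4978), Pow(-812, -1)) = Mul(-5518, Rational(-1, 812)) = Rational(2759, 406) ≈ 6.7956)
Pow(y, -1) = Pow(Rational(2759, 406), -1) = Rational(406, 2759)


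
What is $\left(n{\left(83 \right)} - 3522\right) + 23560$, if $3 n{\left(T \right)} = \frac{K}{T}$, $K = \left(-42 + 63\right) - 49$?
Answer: $\frac{4989434}{249} \approx 20038.0$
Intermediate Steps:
$K = -28$ ($K = 21 - 49 = -28$)
$n{\left(T \right)} = - \frac{28}{3 T}$ ($n{\left(T \right)} = \frac{\left(-28\right) \frac{1}{T}}{3} = - \frac{28}{3 T}$)
$\left(n{\left(83 \right)} - 3522\right) + 23560 = \left(- \frac{28}{3 \cdot 83} - 3522\right) + 23560 = \left(\left(- \frac{28}{3}\right) \frac{1}{83} - 3522\right) + 23560 = \left(- \frac{28}{249} - 3522\right) + 23560 = - \frac{877006}{249} + 23560 = \frac{4989434}{249}$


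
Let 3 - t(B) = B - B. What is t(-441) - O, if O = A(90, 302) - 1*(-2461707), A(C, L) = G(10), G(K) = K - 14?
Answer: -2461700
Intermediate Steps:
G(K) = -14 + K
A(C, L) = -4 (A(C, L) = -14 + 10 = -4)
t(B) = 3 (t(B) = 3 - (B - B) = 3 - 1*0 = 3 + 0 = 3)
O = 2461703 (O = -4 - 1*(-2461707) = -4 + 2461707 = 2461703)
t(-441) - O = 3 - 1*2461703 = 3 - 2461703 = -2461700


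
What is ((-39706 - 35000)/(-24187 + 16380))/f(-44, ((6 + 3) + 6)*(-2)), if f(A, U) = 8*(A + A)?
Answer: -37353/2748064 ≈ -0.013592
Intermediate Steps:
f(A, U) = 16*A (f(A, U) = 8*(2*A) = 16*A)
((-39706 - 35000)/(-24187 + 16380))/f(-44, ((6 + 3) + 6)*(-2)) = ((-39706 - 35000)/(-24187 + 16380))/((16*(-44))) = -74706/(-7807)/(-704) = -74706*(-1/7807)*(-1/704) = (74706/7807)*(-1/704) = -37353/2748064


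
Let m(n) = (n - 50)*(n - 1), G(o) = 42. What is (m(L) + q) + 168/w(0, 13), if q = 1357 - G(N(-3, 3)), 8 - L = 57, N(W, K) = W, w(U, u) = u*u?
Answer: 1058953/169 ≈ 6266.0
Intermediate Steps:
w(U, u) = u²
L = -49 (L = 8 - 1*57 = 8 - 57 = -49)
q = 1315 (q = 1357 - 1*42 = 1357 - 42 = 1315)
m(n) = (-1 + n)*(-50 + n) (m(n) = (-50 + n)*(-1 + n) = (-1 + n)*(-50 + n))
(m(L) + q) + 168/w(0, 13) = ((50 + (-49)² - 51*(-49)) + 1315) + 168/(13²) = ((50 + 2401 + 2499) + 1315) + 168/169 = (4950 + 1315) + 168*(1/169) = 6265 + 168/169 = 1058953/169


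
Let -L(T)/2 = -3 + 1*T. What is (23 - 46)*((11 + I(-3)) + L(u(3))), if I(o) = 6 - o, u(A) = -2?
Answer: -690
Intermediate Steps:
L(T) = 6 - 2*T (L(T) = -2*(-3 + 1*T) = -2*(-3 + T) = 6 - 2*T)
(23 - 46)*((11 + I(-3)) + L(u(3))) = (23 - 46)*((11 + (6 - 1*(-3))) + (6 - 2*(-2))) = -23*((11 + (6 + 3)) + (6 + 4)) = -23*((11 + 9) + 10) = -23*(20 + 10) = -23*30 = -690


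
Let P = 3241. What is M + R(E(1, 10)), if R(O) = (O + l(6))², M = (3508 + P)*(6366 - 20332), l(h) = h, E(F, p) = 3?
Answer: -94256453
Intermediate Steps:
M = -94256534 (M = (3508 + 3241)*(6366 - 20332) = 6749*(-13966) = -94256534)
R(O) = (6 + O)² (R(O) = (O + 6)² = (6 + O)²)
M + R(E(1, 10)) = -94256534 + (6 + 3)² = -94256534 + 9² = -94256534 + 81 = -94256453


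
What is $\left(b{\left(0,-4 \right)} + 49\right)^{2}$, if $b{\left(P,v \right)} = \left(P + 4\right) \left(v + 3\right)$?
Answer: $2025$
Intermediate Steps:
$b{\left(P,v \right)} = \left(3 + v\right) \left(4 + P\right)$ ($b{\left(P,v \right)} = \left(4 + P\right) \left(3 + v\right) = \left(3 + v\right) \left(4 + P\right)$)
$\left(b{\left(0,-4 \right)} + 49\right)^{2} = \left(\left(12 + 3 \cdot 0 + 4 \left(-4\right) + 0 \left(-4\right)\right) + 49\right)^{2} = \left(\left(12 + 0 - 16 + 0\right) + 49\right)^{2} = \left(-4 + 49\right)^{2} = 45^{2} = 2025$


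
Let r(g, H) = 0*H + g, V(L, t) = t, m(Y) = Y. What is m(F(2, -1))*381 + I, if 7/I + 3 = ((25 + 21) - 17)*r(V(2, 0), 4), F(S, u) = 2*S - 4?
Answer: -7/3 ≈ -2.3333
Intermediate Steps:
F(S, u) = -4 + 2*S
r(g, H) = g (r(g, H) = 0 + g = g)
I = -7/3 (I = 7/(-3 + ((25 + 21) - 17)*0) = 7/(-3 + (46 - 17)*0) = 7/(-3 + 29*0) = 7/(-3 + 0) = 7/(-3) = 7*(-1/3) = -7/3 ≈ -2.3333)
m(F(2, -1))*381 + I = (-4 + 2*2)*381 - 7/3 = (-4 + 4)*381 - 7/3 = 0*381 - 7/3 = 0 - 7/3 = -7/3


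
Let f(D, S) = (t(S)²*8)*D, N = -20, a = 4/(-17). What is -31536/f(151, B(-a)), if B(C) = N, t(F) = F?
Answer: -1971/30200 ≈ -0.065265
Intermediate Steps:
a = -4/17 (a = 4*(-1/17) = -4/17 ≈ -0.23529)
B(C) = -20
f(D, S) = 8*D*S² (f(D, S) = (S²*8)*D = (8*S²)*D = 8*D*S²)
-31536/f(151, B(-a)) = -31536/(8*151*(-20)²) = -31536/(8*151*400) = -31536/483200 = -31536*1/483200 = -1971/30200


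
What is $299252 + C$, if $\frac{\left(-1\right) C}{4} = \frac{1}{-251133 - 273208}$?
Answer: $\frac{156910092936}{524341} \approx 2.9925 \cdot 10^{5}$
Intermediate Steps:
$C = \frac{4}{524341}$ ($C = - \frac{4}{-251133 - 273208} = - \frac{4}{-524341} = \left(-4\right) \left(- \frac{1}{524341}\right) = \frac{4}{524341} \approx 7.6286 \cdot 10^{-6}$)
$299252 + C = 299252 + \frac{4}{524341} = \frac{156910092936}{524341}$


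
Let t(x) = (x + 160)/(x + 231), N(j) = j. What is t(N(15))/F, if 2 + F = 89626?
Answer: 175/22047504 ≈ 7.9374e-6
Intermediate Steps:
F = 89624 (F = -2 + 89626 = 89624)
t(x) = (160 + x)/(231 + x)
t(N(15))/F = ((160 + 15)/(231 + 15))/89624 = (175/246)*(1/89624) = 175/22047504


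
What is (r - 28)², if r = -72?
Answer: 10000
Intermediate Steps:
(r - 28)² = (-72 - 28)² = (-100)² = 10000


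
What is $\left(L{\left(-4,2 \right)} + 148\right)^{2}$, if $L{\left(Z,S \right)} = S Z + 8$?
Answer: $21904$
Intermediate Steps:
$L{\left(Z,S \right)} = 8 + S Z$
$\left(L{\left(-4,2 \right)} + 148\right)^{2} = \left(\left(8 + 2 \left(-4\right)\right) + 148\right)^{2} = \left(\left(8 - 8\right) + 148\right)^{2} = \left(0 + 148\right)^{2} = 148^{2} = 21904$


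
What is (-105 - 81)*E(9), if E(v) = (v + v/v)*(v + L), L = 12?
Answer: -39060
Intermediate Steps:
E(v) = (1 + v)*(12 + v) (E(v) = (v + v/v)*(v + 12) = (v + 1)*(12 + v) = (1 + v)*(12 + v))
(-105 - 81)*E(9) = (-105 - 81)*(12 + 9² + 13*9) = -186*(12 + 81 + 117) = -186*210 = -39060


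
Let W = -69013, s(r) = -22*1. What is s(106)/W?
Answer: 22/69013 ≈ 0.00031878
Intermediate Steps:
s(r) = -22
s(106)/W = -22/(-69013) = -22*(-1/69013) = 22/69013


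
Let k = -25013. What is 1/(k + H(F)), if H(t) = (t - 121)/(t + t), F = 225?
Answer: -225/5627873 ≈ -3.9980e-5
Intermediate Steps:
H(t) = (-121 + t)/(2*t) (H(t) = (-121 + t)/((2*t)) = (-121 + t)*(1/(2*t)) = (-121 + t)/(2*t))
1/(k + H(F)) = 1/(-25013 + (1/2)*(-121 + 225)/225) = 1/(-25013 + (1/2)*(1/225)*104) = 1/(-25013 + 52/225) = 1/(-5627873/225) = -225/5627873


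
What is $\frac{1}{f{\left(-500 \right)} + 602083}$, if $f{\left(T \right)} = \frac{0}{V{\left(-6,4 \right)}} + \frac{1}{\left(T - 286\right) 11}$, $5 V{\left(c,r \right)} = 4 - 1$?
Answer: $\frac{8646}{5205609617} \approx 1.6609 \cdot 10^{-6}$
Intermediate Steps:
$V{\left(c,r \right)} = \frac{3}{5}$ ($V{\left(c,r \right)} = \frac{4 - 1}{5} = \frac{1}{5} \cdot 3 = \frac{3}{5}$)
$f{\left(T \right)} = \frac{1}{11 \left(-286 + T\right)}$ ($f{\left(T \right)} = \frac{0}{\frac{3}{5}} + \frac{1}{\left(T - 286\right) 11} = 0 \cdot \frac{5}{3} + \frac{1}{-286 + T} \frac{1}{11} = 0 + \frac{1}{11 \left(-286 + T\right)} = \frac{1}{11 \left(-286 + T\right)}$)
$\frac{1}{f{\left(-500 \right)} + 602083} = \frac{1}{\frac{1}{11 \left(-286 - 500\right)} + 602083} = \frac{1}{\frac{1}{11 \left(-786\right)} + 602083} = \frac{1}{\frac{1}{11} \left(- \frac{1}{786}\right) + 602083} = \frac{1}{- \frac{1}{8646} + 602083} = \frac{1}{\frac{5205609617}{8646}} = \frac{8646}{5205609617}$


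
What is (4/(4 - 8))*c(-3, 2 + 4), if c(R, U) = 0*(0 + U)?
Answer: 0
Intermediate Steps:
c(R, U) = 0 (c(R, U) = 0*U = 0)
(4/(4 - 8))*c(-3, 2 + 4) = (4/(4 - 8))*0 = (4/(-4))*0 = (4*(-1/4))*0 = -1*0 = 0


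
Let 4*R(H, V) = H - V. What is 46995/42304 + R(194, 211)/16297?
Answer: 765697723/689428288 ≈ 1.1106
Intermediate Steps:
R(H, V) = -V/4 + H/4 (R(H, V) = (H - V)/4 = -V/4 + H/4)
46995/42304 + R(194, 211)/16297 = 46995/42304 + (-¼*211 + (¼)*194)/16297 = 46995*(1/42304) + (-211/4 + 97/2)*(1/16297) = 46995/42304 - 17/4*1/16297 = 46995/42304 - 17/65188 = 765697723/689428288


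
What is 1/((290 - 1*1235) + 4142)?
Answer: 1/3197 ≈ 0.00031279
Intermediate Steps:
1/((290 - 1*1235) + 4142) = 1/((290 - 1235) + 4142) = 1/(-945 + 4142) = 1/3197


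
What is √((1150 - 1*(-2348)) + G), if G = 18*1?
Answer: 2*√879 ≈ 59.296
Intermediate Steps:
G = 18
√((1150 - 1*(-2348)) + G) = √((1150 - 1*(-2348)) + 18) = √((1150 + 2348) + 18) = √(3498 + 18) = √3516 = 2*√879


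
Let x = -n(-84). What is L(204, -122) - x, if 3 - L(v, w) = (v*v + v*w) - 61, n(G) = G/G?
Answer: -16663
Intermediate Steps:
n(G) = 1
x = -1 (x = -1*1 = -1)
L(v, w) = 64 - v**2 - v*w (L(v, w) = 3 - ((v*v + v*w) - 61) = 3 - ((v**2 + v*w) - 61) = 3 - (-61 + v**2 + v*w) = 3 + (61 - v**2 - v*w) = 64 - v**2 - v*w)
L(204, -122) - x = (64 - 1*204**2 - 1*204*(-122)) - 1*(-1) = (64 - 1*41616 + 24888) + 1 = (64 - 41616 + 24888) + 1 = -16664 + 1 = -16663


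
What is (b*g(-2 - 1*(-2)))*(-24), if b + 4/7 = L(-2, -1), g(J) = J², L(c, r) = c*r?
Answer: 0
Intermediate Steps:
b = 10/7 (b = -4/7 - 2*(-1) = -4/7 + 2 = 10/7 ≈ 1.4286)
(b*g(-2 - 1*(-2)))*(-24) = (10*(-2 - 1*(-2))²/7)*(-24) = (10*(-2 + 2)²/7)*(-24) = ((10/7)*0²)*(-24) = ((10/7)*0)*(-24) = 0*(-24) = 0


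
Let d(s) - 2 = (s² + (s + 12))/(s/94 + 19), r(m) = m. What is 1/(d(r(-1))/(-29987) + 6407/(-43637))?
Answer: -778582917805/114383727397 ≈ -6.8068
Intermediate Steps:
d(s) = 2 + (12 + s + s²)/(19 + s/94) (d(s) = 2 + (s² + (s + 12))/(s/94 + 19) = 2 + (s² + (12 + s))/(s*(1/94) + 19) = 2 + (12 + s + s²)/(s/94 + 19) = 2 + (12 + s + s²)/(19 + s/94))
1/(d(r(-1))/(-29987) + 6407/(-43637)) = 1/((2*(2350 + 47*(-1)² + 48*(-1))/(1786 - 1))/(-29987) + 6407/(-43637)) = 1/((2*(2350 + 47*1 - 48)/1785)*(-1/29987) + 6407*(-1/43637)) = 1/((2*(1/1785)*(2350 + 47 - 48))*(-1/29987) - 6407/43637) = 1/((2*(1/1785)*2349)*(-1/29987) - 6407/43637) = 1/((1566/595)*(-1/29987) - 6407/43637) = 1/(-1566/17842265 - 6407/43637) = 1/(-114383727397/778582917805) = -778582917805/114383727397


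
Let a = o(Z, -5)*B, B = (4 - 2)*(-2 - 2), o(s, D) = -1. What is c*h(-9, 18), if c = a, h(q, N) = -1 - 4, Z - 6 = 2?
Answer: -40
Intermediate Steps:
Z = 8 (Z = 6 + 2 = 8)
h(q, N) = -5
B = -8 (B = 2*(-4) = -8)
a = 8 (a = -1*(-8) = 8)
c = 8
c*h(-9, 18) = 8*(-5) = -40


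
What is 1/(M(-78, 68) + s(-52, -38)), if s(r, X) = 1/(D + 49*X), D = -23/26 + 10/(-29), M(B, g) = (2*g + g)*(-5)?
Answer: -1404875/1432973254 ≈ -0.00098039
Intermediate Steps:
M(B, g) = -15*g (M(B, g) = (3*g)*(-5) = -15*g)
D = -927/754 (D = -23*1/26 + 10*(-1/29) = -23/26 - 10/29 = -927/754 ≈ -1.2294)
s(r, X) = 1/(-927/754 + 49*X)
1/(M(-78, 68) + s(-52, -38)) = 1/(-15*68 + 754/(-927 + 36946*(-38))) = 1/(-1020 + 754/(-927 - 1403948)) = 1/(-1020 + 754/(-1404875)) = 1/(-1020 + 754*(-1/1404875)) = 1/(-1020 - 754/1404875) = 1/(-1432973254/1404875) = -1404875/1432973254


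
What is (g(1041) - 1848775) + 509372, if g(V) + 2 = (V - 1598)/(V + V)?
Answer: -2788641767/2082 ≈ -1.3394e+6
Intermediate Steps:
g(V) = -2 + (-1598 + V)/(2*V) (g(V) = -2 + (V - 1598)/(V + V) = -2 + (-1598 + V)/((2*V)) = -2 + (-1598 + V)*(1/(2*V)) = -2 + (-1598 + V)/(2*V))
(g(1041) - 1848775) + 509372 = ((-3/2 - 799/1041) - 1848775) + 509372 = (-4721/2082 - 1848775) + 509372 = -3849154271/2082 + 509372 = -2788641767/2082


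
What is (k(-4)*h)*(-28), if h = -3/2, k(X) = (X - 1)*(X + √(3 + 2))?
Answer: 840 - 210*√5 ≈ 370.43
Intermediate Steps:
k(X) = (-1 + X)*(X + √5)
h = -3/2 (h = (½)*(-3) = -3/2 ≈ -1.5000)
(k(-4)*h)*(-28) = (((-4)² - 1*(-4) - √5 - 4*√5)*(-3/2))*(-28) = ((16 + 4 - √5 - 4*√5)*(-3/2))*(-28) = ((20 - 5*√5)*(-3/2))*(-28) = (-30 + 15*√5/2)*(-28) = 840 - 210*√5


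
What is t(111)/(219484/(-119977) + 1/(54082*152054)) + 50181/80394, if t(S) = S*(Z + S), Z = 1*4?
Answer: -67493653560106040547419/9673549048615867930 ≈ -6977.1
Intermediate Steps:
Z = 4
t(S) = S*(4 + S)
t(111)/(219484/(-119977) + 1/(54082*152054)) + 50181/80394 = (111*(4 + 111))/(219484/(-119977) + 1/(54082*152054)) + 50181/80394 = (111*115)/(219484*(-1/119977) + (1/54082)*(1/152054)) + 50181*(1/80394) = 12765/(-219484/119977 + 1/8223384428) + 16727/26798 = 12765/(-1804901307675175/986616993518156) + 16727/26798 = 12765*(-986616993518156/1804901307675175) + 16727/26798 = -2518833184451852268/360980261535035 + 16727/26798 = -67493653560106040547419/9673549048615867930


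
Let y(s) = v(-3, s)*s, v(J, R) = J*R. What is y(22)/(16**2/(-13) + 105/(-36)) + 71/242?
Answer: 55066321/853534 ≈ 64.516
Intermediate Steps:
y(s) = -3*s**2 (y(s) = (-3*s)*s = -3*s**2)
y(22)/(16**2/(-13) + 105/(-36)) + 71/242 = (-3*22**2)/(16**2/(-13) + 105/(-36)) + 71/242 = (-3*484)/(256*(-1/13) + 105*(-1/36)) + 71*(1/242) = -1452/(-256/13 - 35/12) + 71/242 = -1452/(-3527/156) + 71/242 = -1452*(-156/3527) + 71/242 = 226512/3527 + 71/242 = 55066321/853534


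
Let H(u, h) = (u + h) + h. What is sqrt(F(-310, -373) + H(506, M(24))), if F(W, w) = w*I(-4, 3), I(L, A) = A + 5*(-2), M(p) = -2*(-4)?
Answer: sqrt(3133) ≈ 55.973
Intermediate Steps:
M(p) = 8
I(L, A) = -10 + A (I(L, A) = A - 10 = -10 + A)
H(u, h) = u + 2*h (H(u, h) = (h + u) + h = u + 2*h)
F(W, w) = -7*w (F(W, w) = w*(-10 + 3) = w*(-7) = -7*w)
sqrt(F(-310, -373) + H(506, M(24))) = sqrt(-7*(-373) + (506 + 2*8)) = sqrt(2611 + (506 + 16)) = sqrt(2611 + 522) = sqrt(3133)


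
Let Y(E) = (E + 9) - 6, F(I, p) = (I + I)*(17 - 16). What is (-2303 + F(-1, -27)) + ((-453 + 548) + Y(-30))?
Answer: -2237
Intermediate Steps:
F(I, p) = 2*I (F(I, p) = (2*I)*1 = 2*I)
Y(E) = 3 + E (Y(E) = (9 + E) - 6 = 3 + E)
(-2303 + F(-1, -27)) + ((-453 + 548) + Y(-30)) = (-2303 + 2*(-1)) + ((-453 + 548) + (3 - 30)) = (-2303 - 2) + (95 - 27) = -2305 + 68 = -2237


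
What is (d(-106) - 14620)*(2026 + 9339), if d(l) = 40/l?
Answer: -8806511200/53 ≈ -1.6616e+8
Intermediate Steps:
(d(-106) - 14620)*(2026 + 9339) = (40/(-106) - 14620)*(2026 + 9339) = (40*(-1/106) - 14620)*11365 = (-20/53 - 14620)*11365 = -774880/53*11365 = -8806511200/53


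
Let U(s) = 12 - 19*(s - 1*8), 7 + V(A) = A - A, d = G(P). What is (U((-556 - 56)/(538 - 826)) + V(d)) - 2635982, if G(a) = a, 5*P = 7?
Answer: -21086923/8 ≈ -2.6359e+6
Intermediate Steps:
P = 7/5 (P = (⅕)*7 = 7/5 ≈ 1.4000)
d = 7/5 ≈ 1.4000
V(A) = -7 (V(A) = -7 + (A - A) = -7 + 0 = -7)
U(s) = 164 - 19*s (U(s) = 12 - 19*(s - 8) = 12 - 19*(-8 + s) = 12 + (152 - 19*s) = 164 - 19*s)
(U((-556 - 56)/(538 - 826)) + V(d)) - 2635982 = ((164 - 19*(-556 - 56)/(538 - 826)) - 7) - 2635982 = ((164 - (-11628)/(-288)) - 7) - 2635982 = ((164 - (-11628)*(-1)/288) - 7) - 2635982 = ((164 - 19*17/8) - 7) - 2635982 = ((164 - 323/8) - 7) - 2635982 = (989/8 - 7) - 2635982 = 933/8 - 2635982 = -21086923/8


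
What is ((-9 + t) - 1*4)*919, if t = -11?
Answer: -22056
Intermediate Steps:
((-9 + t) - 1*4)*919 = ((-9 - 11) - 1*4)*919 = (-20 - 4)*919 = -24*919 = -22056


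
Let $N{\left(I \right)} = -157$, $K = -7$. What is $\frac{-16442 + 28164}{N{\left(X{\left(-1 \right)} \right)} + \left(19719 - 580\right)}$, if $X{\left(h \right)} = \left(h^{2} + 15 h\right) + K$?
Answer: $\frac{5861}{9491} \approx 0.61753$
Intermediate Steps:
$X{\left(h \right)} = -7 + h^{2} + 15 h$ ($X{\left(h \right)} = \left(h^{2} + 15 h\right) - 7 = -7 + h^{2} + 15 h$)
$\frac{-16442 + 28164}{N{\left(X{\left(-1 \right)} \right)} + \left(19719 - 580\right)} = \frac{-16442 + 28164}{-157 + \left(19719 - 580\right)} = \frac{11722}{-157 + 19139} = \frac{11722}{18982} = 11722 \cdot \frac{1}{18982} = \frac{5861}{9491}$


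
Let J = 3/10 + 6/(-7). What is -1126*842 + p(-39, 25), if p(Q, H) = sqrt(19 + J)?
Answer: -948092 + sqrt(90370)/70 ≈ -9.4809e+5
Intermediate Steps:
J = -39/70 (J = 3*(1/10) + 6*(-1/7) = 3/10 - 6/7 = -39/70 ≈ -0.55714)
p(Q, H) = sqrt(90370)/70 (p(Q, H) = sqrt(19 - 39/70) = sqrt(1291/70) = sqrt(90370)/70)
-1126*842 + p(-39, 25) = -1126*842 + sqrt(90370)/70 = -948092 + sqrt(90370)/70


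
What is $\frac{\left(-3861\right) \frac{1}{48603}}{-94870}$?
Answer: $\frac{1287}{1536988870} \approx 8.3735 \cdot 10^{-7}$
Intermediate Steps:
$\frac{\left(-3861\right) \frac{1}{48603}}{-94870} = \left(-3861\right) \frac{1}{48603} \left(- \frac{1}{94870}\right) = \left(- \frac{1287}{16201}\right) \left(- \frac{1}{94870}\right) = \frac{1287}{1536988870}$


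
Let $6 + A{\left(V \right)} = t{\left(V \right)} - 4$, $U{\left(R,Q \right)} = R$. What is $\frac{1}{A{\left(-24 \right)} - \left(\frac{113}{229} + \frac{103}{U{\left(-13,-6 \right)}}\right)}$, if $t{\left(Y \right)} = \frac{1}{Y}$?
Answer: $- \frac{71448}{186625} \approx -0.38284$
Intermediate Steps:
$A{\left(V \right)} = -10 + \frac{1}{V}$ ($A{\left(V \right)} = -6 - \left(4 - \frac{1}{V}\right) = -10 + \frac{1}{V}$)
$\frac{1}{A{\left(-24 \right)} - \left(\frac{113}{229} + \frac{103}{U{\left(-13,-6 \right)}}\right)} = \frac{1}{\left(-10 + \frac{1}{-24}\right) - \left(- \frac{103}{13} + \frac{113}{229}\right)} = \frac{1}{\left(-10 - \frac{1}{24}\right) - - \frac{22118}{2977}} = \frac{1}{- \frac{241}{24} + \left(\frac{103}{13} - \frac{113}{229}\right)} = \frac{1}{- \frac{241}{24} + \frac{22118}{2977}} = \frac{1}{- \frac{186625}{71448}} = - \frac{71448}{186625}$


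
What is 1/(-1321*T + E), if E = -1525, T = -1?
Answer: -1/204 ≈ -0.0049020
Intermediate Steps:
1/(-1321*T + E) = 1/(-1321*(-1) - 1525) = 1/(1321 - 1525) = 1/(-204) = -1/204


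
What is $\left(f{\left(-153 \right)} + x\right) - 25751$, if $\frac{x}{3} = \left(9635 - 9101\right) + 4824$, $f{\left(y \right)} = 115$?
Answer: $-9562$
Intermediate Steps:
$x = 16074$ ($x = 3 \left(\left(9635 - 9101\right) + 4824\right) = 3 \left(534 + 4824\right) = 3 \cdot 5358 = 16074$)
$\left(f{\left(-153 \right)} + x\right) - 25751 = \left(115 + 16074\right) - 25751 = 16189 - 25751 = -9562$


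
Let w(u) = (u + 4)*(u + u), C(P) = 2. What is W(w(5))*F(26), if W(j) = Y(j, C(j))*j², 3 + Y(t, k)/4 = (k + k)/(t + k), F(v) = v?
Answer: -57283200/23 ≈ -2.4906e+6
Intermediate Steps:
w(u) = 2*u*(4 + u) (w(u) = (4 + u)*(2*u) = 2*u*(4 + u))
Y(t, k) = -12 + 8*k/(k + t) (Y(t, k) = -12 + 4*((k + k)/(t + k)) = -12 + 4*((2*k)/(k + t)) = -12 + 4*(2*k/(k + t)) = -12 + 8*k/(k + t))
W(j) = 4*j²*(-2 - 3*j)/(2 + j) (W(j) = (4*(-1*2 - 3*j)/(2 + j))*j² = (4*(-2 - 3*j)/(2 + j))*j² = 4*j²*(-2 - 3*j)/(2 + j))
W(w(5))*F(26) = ((2*5*(4 + 5))²*(-8 - 24*5*(4 + 5))/(2 + 2*5*(4 + 5)))*26 = ((2*5*9)²*(-8 - 24*5*9)/(2 + 2*5*9))*26 = (90²*(-8 - 12*90)/(2 + 90))*26 = (8100*(-8 - 1080)/92)*26 = (8100*(1/92)*(-1088))*26 = -2203200/23*26 = -57283200/23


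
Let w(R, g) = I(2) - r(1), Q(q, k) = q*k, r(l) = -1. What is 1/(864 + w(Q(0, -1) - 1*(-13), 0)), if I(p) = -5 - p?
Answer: 1/858 ≈ 0.0011655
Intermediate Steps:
Q(q, k) = k*q
w(R, g) = -6 (w(R, g) = (-5 - 1*2) - 1*(-1) = (-5 - 2) + 1 = -7 + 1 = -6)
1/(864 + w(Q(0, -1) - 1*(-13), 0)) = 1/(864 - 6) = 1/858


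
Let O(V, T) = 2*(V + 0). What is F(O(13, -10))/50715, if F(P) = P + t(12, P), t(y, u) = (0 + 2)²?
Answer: 2/3381 ≈ 0.00059154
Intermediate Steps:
O(V, T) = 2*V
t(y, u) = 4 (t(y, u) = 2² = 4)
F(P) = 4 + P (F(P) = P + 4 = 4 + P)
F(O(13, -10))/50715 = (4 + 2*13)/50715 = (4 + 26)*(1/50715) = 30*(1/50715) = 2/3381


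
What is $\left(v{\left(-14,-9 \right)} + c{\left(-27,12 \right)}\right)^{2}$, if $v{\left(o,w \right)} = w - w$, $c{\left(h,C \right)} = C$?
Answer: $144$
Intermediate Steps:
$v{\left(o,w \right)} = 0$
$\left(v{\left(-14,-9 \right)} + c{\left(-27,12 \right)}\right)^{2} = \left(0 + 12\right)^{2} = 12^{2} = 144$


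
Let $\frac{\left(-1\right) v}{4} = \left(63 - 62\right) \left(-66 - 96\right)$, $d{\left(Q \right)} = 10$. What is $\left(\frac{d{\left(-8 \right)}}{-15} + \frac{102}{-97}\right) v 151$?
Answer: $- \frac{16308000}{97} \approx -1.6812 \cdot 10^{5}$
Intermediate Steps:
$v = 648$ ($v = - 4 \left(63 - 62\right) \left(-66 - 96\right) = - 4 \cdot 1 \left(-162\right) = \left(-4\right) \left(-162\right) = 648$)
$\left(\frac{d{\left(-8 \right)}}{-15} + \frac{102}{-97}\right) v 151 = \left(\frac{10}{-15} + \frac{102}{-97}\right) 648 \cdot 151 = \left(10 \left(- \frac{1}{15}\right) + 102 \left(- \frac{1}{97}\right)\right) 648 \cdot 151 = \left(- \frac{2}{3} - \frac{102}{97}\right) 648 \cdot 151 = \left(- \frac{500}{291}\right) 648 \cdot 151 = \left(- \frac{108000}{97}\right) 151 = - \frac{16308000}{97}$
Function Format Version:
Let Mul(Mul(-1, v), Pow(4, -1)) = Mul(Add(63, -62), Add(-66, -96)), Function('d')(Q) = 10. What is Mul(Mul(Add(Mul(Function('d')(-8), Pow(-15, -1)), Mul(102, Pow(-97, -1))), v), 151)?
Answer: Rational(-16308000, 97) ≈ -1.6812e+5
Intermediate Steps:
v = 648 (v = Mul(-4, Mul(Add(63, -62), Add(-66, -96))) = Mul(-4, Mul(1, -162)) = Mul(-4, -162) = 648)
Mul(Mul(Add(Mul(Function('d')(-8), Pow(-15, -1)), Mul(102, Pow(-97, -1))), v), 151) = Mul(Mul(Add(Mul(10, Pow(-15, -1)), Mul(102, Pow(-97, -1))), 648), 151) = Mul(Mul(Add(Mul(10, Rational(-1, 15)), Mul(102, Rational(-1, 97))), 648), 151) = Mul(Mul(Add(Rational(-2, 3), Rational(-102, 97)), 648), 151) = Mul(Mul(Rational(-500, 291), 648), 151) = Mul(Rational(-108000, 97), 151) = Rational(-16308000, 97)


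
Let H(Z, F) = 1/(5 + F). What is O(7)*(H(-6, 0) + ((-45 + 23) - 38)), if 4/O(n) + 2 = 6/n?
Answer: 2093/10 ≈ 209.30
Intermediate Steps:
O(n) = 4/(-2 + 6/n)
O(7)*(H(-6, 0) + ((-45 + 23) - 38)) = (-2*7/(-3 + 7))*(1/(5 + 0) + ((-45 + 23) - 38)) = (-2*7/4)*(1/5 + (-22 - 38)) = (-2*7*1/4)*(1/5 - 60) = -7/2*(-299/5) = 2093/10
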